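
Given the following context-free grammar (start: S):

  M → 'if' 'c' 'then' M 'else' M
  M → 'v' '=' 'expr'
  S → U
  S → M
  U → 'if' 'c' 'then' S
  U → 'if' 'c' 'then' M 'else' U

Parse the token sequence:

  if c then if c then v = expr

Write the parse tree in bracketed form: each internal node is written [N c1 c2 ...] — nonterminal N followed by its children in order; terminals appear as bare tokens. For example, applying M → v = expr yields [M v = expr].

[S [U if c then [S [U if c then [S [M v = expr]]]]]]

S
U
if c then S
if c then U
if c then if c then S
if c then if c then M
if c then if c then v = expr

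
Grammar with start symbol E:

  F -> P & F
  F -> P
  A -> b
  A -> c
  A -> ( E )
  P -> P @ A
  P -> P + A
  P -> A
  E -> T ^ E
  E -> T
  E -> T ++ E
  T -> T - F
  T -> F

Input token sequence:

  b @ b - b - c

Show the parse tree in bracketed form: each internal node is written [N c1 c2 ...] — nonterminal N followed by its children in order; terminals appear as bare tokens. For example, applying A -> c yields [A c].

[E [T [T [T [F [P [P [A b]] @ [A b]]]] - [F [P [A b]]]] - [F [P [A c]]]]]

E
T
T - F
T - F - F
F - F - F
P - F - F
P @ A - F - F
A @ A - F - F
b @ A - F - F
b @ b - F - F
b @ b - P - F
b @ b - A - F
b @ b - b - F
b @ b - b - P
b @ b - b - A
b @ b - b - c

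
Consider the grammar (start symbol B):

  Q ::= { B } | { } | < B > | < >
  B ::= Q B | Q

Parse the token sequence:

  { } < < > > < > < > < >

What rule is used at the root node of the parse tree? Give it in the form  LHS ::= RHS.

B ::= Q B

[B [Q { }] [B [Q < [B [Q < >]] >] [B [Q < >] [B [Q < >] [B [Q < >]]]]]]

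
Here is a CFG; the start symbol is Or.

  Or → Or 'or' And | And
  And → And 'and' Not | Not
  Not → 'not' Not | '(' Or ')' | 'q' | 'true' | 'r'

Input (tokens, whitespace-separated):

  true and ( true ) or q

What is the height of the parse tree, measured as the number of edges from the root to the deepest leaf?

7

[Or [Or [And [And [Not true]] and [Not ( [Or [And [Not true]]] )]]] or [And [Not q]]]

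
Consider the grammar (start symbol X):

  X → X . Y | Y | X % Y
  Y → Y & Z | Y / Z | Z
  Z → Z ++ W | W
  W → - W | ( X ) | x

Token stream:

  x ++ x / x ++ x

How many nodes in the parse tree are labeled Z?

4

[X [Y [Y [Z [Z [W x]] ++ [W x]]] / [Z [Z [W x]] ++ [W x]]]]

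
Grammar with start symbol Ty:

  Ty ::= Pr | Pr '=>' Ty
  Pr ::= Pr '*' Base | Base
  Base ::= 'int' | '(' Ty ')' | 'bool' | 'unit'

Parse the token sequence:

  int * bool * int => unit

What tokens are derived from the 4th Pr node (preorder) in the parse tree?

[Ty [Pr [Pr [Pr [Base int]] * [Base bool]] * [Base int]] => [Ty [Pr [Base unit]]]]

unit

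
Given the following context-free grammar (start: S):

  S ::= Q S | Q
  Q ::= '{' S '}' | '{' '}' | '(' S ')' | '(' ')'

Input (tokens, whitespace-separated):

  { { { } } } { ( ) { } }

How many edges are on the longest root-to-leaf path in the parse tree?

[S [Q { [S [Q { [S [Q { }]] }]] }] [S [Q { [S [Q ( )] [S [Q { }]]] }]]]

6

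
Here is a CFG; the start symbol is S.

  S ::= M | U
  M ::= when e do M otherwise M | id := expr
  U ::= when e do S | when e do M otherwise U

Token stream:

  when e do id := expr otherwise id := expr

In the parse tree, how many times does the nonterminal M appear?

[S [M when e do [M id := expr] otherwise [M id := expr]]]

3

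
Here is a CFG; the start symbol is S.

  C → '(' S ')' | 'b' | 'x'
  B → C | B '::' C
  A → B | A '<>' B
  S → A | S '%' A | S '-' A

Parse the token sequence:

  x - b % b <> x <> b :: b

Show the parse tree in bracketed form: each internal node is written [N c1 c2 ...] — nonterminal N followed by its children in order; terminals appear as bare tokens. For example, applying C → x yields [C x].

S
S % A
S - A % A
A - A % A
B - A % A
C - A % A
x - A % A
x - B % A
x - C % A
x - b % A
x - b % A <> B
x - b % A <> B <> B
x - b % B <> B <> B
x - b % C <> B <> B
x - b % b <> B <> B
x - b % b <> C <> B
x - b % b <> x <> B
x - b % b <> x <> B :: C
x - b % b <> x <> C :: C
x - b % b <> x <> b :: C
x - b % b <> x <> b :: b

[S [S [S [A [B [C x]]]] - [A [B [C b]]]] % [A [A [A [B [C b]]] <> [B [C x]]] <> [B [B [C b]] :: [C b]]]]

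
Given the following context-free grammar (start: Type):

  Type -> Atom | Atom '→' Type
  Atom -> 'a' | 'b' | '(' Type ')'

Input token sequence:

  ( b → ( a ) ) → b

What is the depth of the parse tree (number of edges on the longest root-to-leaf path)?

7

[Type [Atom ( [Type [Atom b] → [Type [Atom ( [Type [Atom a]] )]]] )] → [Type [Atom b]]]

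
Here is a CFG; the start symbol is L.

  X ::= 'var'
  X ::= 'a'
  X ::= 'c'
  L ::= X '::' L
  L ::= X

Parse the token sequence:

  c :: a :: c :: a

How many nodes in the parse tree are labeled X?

[L [X c] :: [L [X a] :: [L [X c] :: [L [X a]]]]]

4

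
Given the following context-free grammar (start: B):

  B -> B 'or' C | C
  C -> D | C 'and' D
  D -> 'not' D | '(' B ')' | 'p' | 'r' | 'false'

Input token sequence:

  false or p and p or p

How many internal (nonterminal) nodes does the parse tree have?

[B [B [B [C [D false]]] or [C [C [D p]] and [D p]]] or [C [D p]]]

11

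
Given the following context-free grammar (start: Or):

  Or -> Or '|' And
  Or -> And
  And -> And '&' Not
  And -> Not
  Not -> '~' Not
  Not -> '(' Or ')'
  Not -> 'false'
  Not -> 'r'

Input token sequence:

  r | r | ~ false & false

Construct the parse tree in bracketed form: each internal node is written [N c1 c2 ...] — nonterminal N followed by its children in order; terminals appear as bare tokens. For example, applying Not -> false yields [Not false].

Or
Or | And
Or | And | And
And | And | And
Not | And | And
r | And | And
r | Not | And
r | r | And
r | r | And & Not
r | r | Not & Not
r | r | ~ Not & Not
r | r | ~ false & Not
r | r | ~ false & false

[Or [Or [Or [And [Not r]]] | [And [Not r]]] | [And [And [Not ~ [Not false]]] & [Not false]]]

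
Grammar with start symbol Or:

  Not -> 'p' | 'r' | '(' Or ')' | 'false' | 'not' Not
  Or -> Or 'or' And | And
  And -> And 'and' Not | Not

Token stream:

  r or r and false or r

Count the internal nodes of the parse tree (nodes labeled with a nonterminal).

11

[Or [Or [Or [And [Not r]]] or [And [And [Not r]] and [Not false]]] or [And [Not r]]]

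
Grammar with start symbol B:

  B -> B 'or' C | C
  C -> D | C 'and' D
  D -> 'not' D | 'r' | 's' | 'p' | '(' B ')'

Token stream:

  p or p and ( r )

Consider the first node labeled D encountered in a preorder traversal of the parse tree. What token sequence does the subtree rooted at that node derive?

p

[B [B [C [D p]]] or [C [C [D p]] and [D ( [B [C [D r]]] )]]]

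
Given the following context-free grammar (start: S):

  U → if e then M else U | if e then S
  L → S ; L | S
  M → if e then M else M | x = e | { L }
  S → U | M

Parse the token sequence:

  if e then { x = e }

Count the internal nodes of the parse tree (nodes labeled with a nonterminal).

7

[S [U if e then [S [M { [L [S [M x = e]]] }]]]]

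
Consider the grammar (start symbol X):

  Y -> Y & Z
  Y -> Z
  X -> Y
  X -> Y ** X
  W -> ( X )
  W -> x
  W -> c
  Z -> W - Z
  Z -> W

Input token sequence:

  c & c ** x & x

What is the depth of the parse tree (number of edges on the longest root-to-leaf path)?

[X [Y [Y [Z [W c]]] & [Z [W c]]] ** [X [Y [Y [Z [W x]]] & [Z [W x]]]]]

6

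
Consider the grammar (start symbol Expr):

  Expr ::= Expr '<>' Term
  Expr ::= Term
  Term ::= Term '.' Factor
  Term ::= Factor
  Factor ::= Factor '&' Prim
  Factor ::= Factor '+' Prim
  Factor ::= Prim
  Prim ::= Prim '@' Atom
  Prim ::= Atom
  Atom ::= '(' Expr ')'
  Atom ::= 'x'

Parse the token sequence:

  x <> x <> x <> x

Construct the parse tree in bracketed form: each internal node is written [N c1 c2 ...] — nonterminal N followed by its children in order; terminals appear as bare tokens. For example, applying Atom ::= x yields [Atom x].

[Expr [Expr [Expr [Expr [Term [Factor [Prim [Atom x]]]]] <> [Term [Factor [Prim [Atom x]]]]] <> [Term [Factor [Prim [Atom x]]]]] <> [Term [Factor [Prim [Atom x]]]]]

Expr
Expr <> Term
Expr <> Term <> Term
Expr <> Term <> Term <> Term
Term <> Term <> Term <> Term
Factor <> Term <> Term <> Term
Prim <> Term <> Term <> Term
Atom <> Term <> Term <> Term
x <> Term <> Term <> Term
x <> Factor <> Term <> Term
x <> Prim <> Term <> Term
x <> Atom <> Term <> Term
x <> x <> Term <> Term
x <> x <> Factor <> Term
x <> x <> Prim <> Term
x <> x <> Atom <> Term
x <> x <> x <> Term
x <> x <> x <> Factor
x <> x <> x <> Prim
x <> x <> x <> Atom
x <> x <> x <> x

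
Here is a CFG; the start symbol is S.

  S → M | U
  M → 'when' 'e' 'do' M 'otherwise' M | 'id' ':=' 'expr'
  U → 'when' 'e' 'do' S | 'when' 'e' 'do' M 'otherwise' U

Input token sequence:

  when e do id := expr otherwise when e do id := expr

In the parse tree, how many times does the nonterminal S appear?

[S [U when e do [M id := expr] otherwise [U when e do [S [M id := expr]]]]]

2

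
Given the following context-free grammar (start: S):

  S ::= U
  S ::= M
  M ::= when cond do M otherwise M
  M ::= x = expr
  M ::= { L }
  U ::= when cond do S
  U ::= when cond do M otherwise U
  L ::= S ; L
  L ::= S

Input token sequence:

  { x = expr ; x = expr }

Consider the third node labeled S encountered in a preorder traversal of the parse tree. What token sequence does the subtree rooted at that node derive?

x = expr

[S [M { [L [S [M x = expr]] ; [L [S [M x = expr]]]] }]]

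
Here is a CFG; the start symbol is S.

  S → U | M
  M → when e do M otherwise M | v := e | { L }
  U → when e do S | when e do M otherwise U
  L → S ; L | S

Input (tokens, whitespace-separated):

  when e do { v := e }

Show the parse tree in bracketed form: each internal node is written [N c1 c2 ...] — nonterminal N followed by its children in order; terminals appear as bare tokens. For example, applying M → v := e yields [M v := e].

[S [U when e do [S [M { [L [S [M v := e]]] }]]]]

S
U
when e do S
when e do M
when e do { L }
when e do { S }
when e do { M }
when e do { v := e }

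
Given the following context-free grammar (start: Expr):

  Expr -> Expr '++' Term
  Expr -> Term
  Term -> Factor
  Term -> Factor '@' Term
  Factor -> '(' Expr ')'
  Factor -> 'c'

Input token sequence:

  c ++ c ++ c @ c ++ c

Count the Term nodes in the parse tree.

5

[Expr [Expr [Expr [Expr [Term [Factor c]]] ++ [Term [Factor c]]] ++ [Term [Factor c] @ [Term [Factor c]]]] ++ [Term [Factor c]]]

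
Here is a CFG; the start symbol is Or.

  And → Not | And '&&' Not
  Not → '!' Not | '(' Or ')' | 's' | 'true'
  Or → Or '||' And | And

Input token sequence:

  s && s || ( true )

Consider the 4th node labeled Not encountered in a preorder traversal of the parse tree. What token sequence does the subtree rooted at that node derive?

true

[Or [Or [And [And [Not s]] && [Not s]]] || [And [Not ( [Or [And [Not true]]] )]]]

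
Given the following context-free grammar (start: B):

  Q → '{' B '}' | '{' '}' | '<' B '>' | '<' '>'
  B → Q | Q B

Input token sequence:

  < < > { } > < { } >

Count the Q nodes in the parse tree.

5

[B [Q < [B [Q < >] [B [Q { }]]] >] [B [Q < [B [Q { }]] >]]]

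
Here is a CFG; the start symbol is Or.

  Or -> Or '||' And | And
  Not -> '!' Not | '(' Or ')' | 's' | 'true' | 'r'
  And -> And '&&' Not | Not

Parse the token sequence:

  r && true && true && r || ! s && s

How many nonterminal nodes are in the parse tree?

15

[Or [Or [And [And [And [And [Not r]] && [Not true]] && [Not true]] && [Not r]]] || [And [And [Not ! [Not s]]] && [Not s]]]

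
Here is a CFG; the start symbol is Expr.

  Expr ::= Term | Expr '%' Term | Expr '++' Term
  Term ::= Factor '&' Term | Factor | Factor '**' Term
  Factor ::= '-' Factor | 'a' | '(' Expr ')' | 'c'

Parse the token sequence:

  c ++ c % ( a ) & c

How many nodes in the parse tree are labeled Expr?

[Expr [Expr [Expr [Term [Factor c]]] ++ [Term [Factor c]]] % [Term [Factor ( [Expr [Term [Factor a]]] )] & [Term [Factor c]]]]

4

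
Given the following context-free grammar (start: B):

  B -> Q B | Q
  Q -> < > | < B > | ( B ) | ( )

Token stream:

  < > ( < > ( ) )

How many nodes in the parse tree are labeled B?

4

[B [Q < >] [B [Q ( [B [Q < >] [B [Q ( )]]] )]]]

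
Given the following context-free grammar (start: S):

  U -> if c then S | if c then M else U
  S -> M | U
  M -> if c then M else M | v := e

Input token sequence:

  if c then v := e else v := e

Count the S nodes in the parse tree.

[S [M if c then [M v := e] else [M v := e]]]

1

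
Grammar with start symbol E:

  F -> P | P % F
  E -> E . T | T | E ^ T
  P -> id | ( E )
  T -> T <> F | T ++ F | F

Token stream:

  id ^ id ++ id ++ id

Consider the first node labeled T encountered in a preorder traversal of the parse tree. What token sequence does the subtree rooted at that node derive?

[E [E [T [F [P id]]]] ^ [T [T [T [F [P id]]] ++ [F [P id]]] ++ [F [P id]]]]

id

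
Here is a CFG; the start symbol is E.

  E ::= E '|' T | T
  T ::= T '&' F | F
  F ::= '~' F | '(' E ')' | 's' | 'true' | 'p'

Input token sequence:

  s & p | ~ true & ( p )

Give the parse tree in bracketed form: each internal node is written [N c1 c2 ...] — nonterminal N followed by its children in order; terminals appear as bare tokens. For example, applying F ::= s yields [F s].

E
E | T
T | T
T & F | T
F & F | T
s & F | T
s & p | T
s & p | T & F
s & p | F & F
s & p | ~ F & F
s & p | ~ true & F
s & p | ~ true & ( E )
s & p | ~ true & ( T )
s & p | ~ true & ( F )
s & p | ~ true & ( p )

[E [E [T [T [F s]] & [F p]]] | [T [T [F ~ [F true]]] & [F ( [E [T [F p]]] )]]]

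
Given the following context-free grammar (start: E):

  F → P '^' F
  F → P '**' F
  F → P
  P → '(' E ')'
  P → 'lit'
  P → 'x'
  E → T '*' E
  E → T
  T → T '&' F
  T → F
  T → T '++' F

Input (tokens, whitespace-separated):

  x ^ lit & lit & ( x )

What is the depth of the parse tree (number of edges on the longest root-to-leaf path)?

[E [T [T [T [F [P x] ^ [F [P lit]]]] & [F [P lit]]] & [F [P ( [E [T [F [P x]]]] )]]]]

8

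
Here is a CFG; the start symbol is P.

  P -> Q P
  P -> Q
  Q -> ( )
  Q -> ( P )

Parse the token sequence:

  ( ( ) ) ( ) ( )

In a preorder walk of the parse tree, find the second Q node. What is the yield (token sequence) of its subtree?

[P [Q ( [P [Q ( )]] )] [P [Q ( )] [P [Q ( )]]]]

( )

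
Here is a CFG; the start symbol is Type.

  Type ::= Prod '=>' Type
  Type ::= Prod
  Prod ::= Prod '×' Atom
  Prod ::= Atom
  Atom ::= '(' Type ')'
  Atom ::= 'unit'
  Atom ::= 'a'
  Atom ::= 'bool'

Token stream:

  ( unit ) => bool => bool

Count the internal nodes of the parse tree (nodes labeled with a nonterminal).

12

[Type [Prod [Atom ( [Type [Prod [Atom unit]]] )]] => [Type [Prod [Atom bool]] => [Type [Prod [Atom bool]]]]]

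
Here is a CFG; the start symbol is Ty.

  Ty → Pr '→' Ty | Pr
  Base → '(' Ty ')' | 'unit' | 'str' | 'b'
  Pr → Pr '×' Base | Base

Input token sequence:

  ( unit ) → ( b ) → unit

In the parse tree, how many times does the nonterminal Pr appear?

5

[Ty [Pr [Base ( [Ty [Pr [Base unit]]] )]] → [Ty [Pr [Base ( [Ty [Pr [Base b]]] )]] → [Ty [Pr [Base unit]]]]]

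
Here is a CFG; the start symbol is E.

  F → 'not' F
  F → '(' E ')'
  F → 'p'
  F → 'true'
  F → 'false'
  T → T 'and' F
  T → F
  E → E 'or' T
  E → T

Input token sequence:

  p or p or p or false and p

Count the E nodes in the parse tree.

4

[E [E [E [E [T [F p]]] or [T [F p]]] or [T [F p]]] or [T [T [F false]] and [F p]]]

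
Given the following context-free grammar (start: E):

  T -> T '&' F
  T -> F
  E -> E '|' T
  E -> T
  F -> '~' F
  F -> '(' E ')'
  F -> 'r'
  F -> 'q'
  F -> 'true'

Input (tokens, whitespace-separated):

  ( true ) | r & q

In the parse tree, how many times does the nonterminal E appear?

3

[E [E [T [F ( [E [T [F true]]] )]]] | [T [T [F r]] & [F q]]]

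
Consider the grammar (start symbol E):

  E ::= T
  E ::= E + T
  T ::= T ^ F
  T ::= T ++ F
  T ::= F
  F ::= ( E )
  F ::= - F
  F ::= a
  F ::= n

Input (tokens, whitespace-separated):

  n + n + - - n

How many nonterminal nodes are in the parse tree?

11

[E [E [E [T [F n]]] + [T [F n]]] + [T [F - [F - [F n]]]]]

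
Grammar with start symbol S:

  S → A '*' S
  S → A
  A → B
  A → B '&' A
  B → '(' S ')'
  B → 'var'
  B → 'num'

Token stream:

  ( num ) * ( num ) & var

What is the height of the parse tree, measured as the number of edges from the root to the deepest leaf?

7

[S [A [B ( [S [A [B num]]] )]] * [S [A [B ( [S [A [B num]]] )] & [A [B var]]]]]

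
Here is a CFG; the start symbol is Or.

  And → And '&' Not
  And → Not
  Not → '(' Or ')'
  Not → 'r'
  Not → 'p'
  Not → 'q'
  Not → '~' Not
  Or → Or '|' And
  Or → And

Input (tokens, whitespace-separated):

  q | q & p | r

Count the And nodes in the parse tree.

[Or [Or [Or [And [Not q]]] | [And [And [Not q]] & [Not p]]] | [And [Not r]]]

4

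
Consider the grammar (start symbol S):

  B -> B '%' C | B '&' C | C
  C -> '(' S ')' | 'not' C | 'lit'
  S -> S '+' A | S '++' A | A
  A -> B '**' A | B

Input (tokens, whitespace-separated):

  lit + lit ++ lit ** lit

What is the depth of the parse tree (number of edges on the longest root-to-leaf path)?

6

[S [S [S [A [B [C lit]]]] + [A [B [C lit]]]] ++ [A [B [C lit]] ** [A [B [C lit]]]]]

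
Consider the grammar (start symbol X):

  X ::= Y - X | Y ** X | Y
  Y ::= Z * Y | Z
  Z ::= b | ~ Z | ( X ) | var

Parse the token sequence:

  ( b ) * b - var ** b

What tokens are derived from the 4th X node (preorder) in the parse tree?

[X [Y [Z ( [X [Y [Z b]]] )] * [Y [Z b]]] - [X [Y [Z var]] ** [X [Y [Z b]]]]]

b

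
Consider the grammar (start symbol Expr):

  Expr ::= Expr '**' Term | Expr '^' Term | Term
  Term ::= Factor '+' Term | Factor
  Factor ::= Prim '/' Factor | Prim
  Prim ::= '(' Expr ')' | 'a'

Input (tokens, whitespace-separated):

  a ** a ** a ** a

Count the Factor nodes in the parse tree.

[Expr [Expr [Expr [Expr [Term [Factor [Prim a]]]] ** [Term [Factor [Prim a]]]] ** [Term [Factor [Prim a]]]] ** [Term [Factor [Prim a]]]]

4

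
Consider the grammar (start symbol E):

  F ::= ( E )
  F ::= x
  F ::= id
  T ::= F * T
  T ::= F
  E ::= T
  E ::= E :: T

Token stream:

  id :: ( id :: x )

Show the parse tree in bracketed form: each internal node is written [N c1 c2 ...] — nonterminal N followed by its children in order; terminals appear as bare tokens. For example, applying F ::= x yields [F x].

[E [E [T [F id]]] :: [T [F ( [E [E [T [F id]]] :: [T [F x]]] )]]]

E
E :: T
T :: T
F :: T
id :: T
id :: F
id :: ( E )
id :: ( E :: T )
id :: ( T :: T )
id :: ( F :: T )
id :: ( id :: T )
id :: ( id :: F )
id :: ( id :: x )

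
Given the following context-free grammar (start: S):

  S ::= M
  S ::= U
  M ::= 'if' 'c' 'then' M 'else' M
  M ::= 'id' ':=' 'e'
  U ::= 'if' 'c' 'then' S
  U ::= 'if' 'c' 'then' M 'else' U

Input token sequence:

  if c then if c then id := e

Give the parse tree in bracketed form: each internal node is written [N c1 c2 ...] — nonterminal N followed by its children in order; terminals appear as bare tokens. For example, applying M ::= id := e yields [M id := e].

S
U
if c then S
if c then U
if c then if c then S
if c then if c then M
if c then if c then id := e

[S [U if c then [S [U if c then [S [M id := e]]]]]]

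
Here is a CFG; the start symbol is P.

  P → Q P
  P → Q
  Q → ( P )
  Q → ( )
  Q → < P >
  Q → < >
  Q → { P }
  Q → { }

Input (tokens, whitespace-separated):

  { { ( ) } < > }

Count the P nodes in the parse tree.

[P [Q { [P [Q { [P [Q ( )]] }] [P [Q < >]]] }]]

4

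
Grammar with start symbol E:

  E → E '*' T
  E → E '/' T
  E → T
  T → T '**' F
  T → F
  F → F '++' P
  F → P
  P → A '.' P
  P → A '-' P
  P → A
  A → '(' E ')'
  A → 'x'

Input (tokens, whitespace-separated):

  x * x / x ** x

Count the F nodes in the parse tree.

4

[E [E [E [T [F [P [A x]]]]] * [T [F [P [A x]]]]] / [T [T [F [P [A x]]]] ** [F [P [A x]]]]]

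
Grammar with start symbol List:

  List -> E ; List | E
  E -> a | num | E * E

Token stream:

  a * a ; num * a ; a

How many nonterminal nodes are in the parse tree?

10

[List [E [E a] * [E a]] ; [List [E [E num] * [E a]] ; [List [E a]]]]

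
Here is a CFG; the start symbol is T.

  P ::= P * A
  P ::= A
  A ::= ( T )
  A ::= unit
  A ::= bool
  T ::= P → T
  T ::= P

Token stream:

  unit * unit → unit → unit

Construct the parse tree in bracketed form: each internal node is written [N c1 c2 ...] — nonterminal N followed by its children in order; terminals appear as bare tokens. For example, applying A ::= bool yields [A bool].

[T [P [P [A unit]] * [A unit]] → [T [P [A unit]] → [T [P [A unit]]]]]

T
P → T
P * A → T
A * A → T
unit * A → T
unit * unit → T
unit * unit → P → T
unit * unit → A → T
unit * unit → unit → T
unit * unit → unit → P
unit * unit → unit → A
unit * unit → unit → unit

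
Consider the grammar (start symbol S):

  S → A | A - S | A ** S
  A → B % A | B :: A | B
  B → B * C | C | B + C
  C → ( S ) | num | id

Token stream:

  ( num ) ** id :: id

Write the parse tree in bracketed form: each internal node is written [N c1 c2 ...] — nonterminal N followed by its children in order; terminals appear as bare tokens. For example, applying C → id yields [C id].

S
A ** S
B ** S
C ** S
( S ) ** S
( A ) ** S
( B ) ** S
( C ) ** S
( num ) ** S
( num ) ** A
( num ) ** B :: A
( num ) ** C :: A
( num ) ** id :: A
( num ) ** id :: B
( num ) ** id :: C
( num ) ** id :: id

[S [A [B [C ( [S [A [B [C num]]]] )]]] ** [S [A [B [C id]] :: [A [B [C id]]]]]]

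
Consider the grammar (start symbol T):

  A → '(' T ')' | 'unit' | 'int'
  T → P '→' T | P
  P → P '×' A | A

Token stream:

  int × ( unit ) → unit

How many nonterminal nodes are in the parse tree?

11

[T [P [P [A int]] × [A ( [T [P [A unit]]] )]] → [T [P [A unit]]]]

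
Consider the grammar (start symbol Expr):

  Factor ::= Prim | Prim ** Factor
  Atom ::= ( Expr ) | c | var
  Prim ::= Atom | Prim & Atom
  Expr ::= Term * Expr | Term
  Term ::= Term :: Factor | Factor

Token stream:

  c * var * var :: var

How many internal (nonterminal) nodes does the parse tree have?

19

[Expr [Term [Factor [Prim [Atom c]]]] * [Expr [Term [Factor [Prim [Atom var]]]] * [Expr [Term [Term [Factor [Prim [Atom var]]]] :: [Factor [Prim [Atom var]]]]]]]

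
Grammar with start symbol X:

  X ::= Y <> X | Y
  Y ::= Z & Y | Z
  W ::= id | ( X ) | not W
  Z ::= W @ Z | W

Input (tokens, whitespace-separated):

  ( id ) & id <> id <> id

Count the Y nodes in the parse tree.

[X [Y [Z [W ( [X [Y [Z [W id]]]] )]] & [Y [Z [W id]]]] <> [X [Y [Z [W id]]] <> [X [Y [Z [W id]]]]]]

5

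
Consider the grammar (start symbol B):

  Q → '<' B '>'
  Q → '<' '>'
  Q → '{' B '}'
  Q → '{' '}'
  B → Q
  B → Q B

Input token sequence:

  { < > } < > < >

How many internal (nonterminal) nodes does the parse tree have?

[B [Q { [B [Q < >]] }] [B [Q < >] [B [Q < >]]]]

8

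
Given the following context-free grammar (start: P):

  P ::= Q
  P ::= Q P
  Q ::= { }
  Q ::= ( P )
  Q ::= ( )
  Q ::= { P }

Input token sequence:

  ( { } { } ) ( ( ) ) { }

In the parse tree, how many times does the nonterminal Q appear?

[P [Q ( [P [Q { }] [P [Q { }]]] )] [P [Q ( [P [Q ( )]] )] [P [Q { }]]]]

6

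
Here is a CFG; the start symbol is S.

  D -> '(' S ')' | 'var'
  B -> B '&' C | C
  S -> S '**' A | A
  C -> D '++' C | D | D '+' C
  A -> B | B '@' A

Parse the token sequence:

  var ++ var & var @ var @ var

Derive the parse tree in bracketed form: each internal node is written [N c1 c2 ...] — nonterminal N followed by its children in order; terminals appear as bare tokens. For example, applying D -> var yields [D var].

[S [A [B [B [C [D var] ++ [C [D var]]]] & [C [D var]]] @ [A [B [C [D var]]] @ [A [B [C [D var]]]]]]]

S
A
B @ A
B & C @ A
C & C @ A
D ++ C & C @ A
var ++ C & C @ A
var ++ D & C @ A
var ++ var & C @ A
var ++ var & D @ A
var ++ var & var @ A
var ++ var & var @ B @ A
var ++ var & var @ C @ A
var ++ var & var @ D @ A
var ++ var & var @ var @ A
var ++ var & var @ var @ B
var ++ var & var @ var @ C
var ++ var & var @ var @ D
var ++ var & var @ var @ var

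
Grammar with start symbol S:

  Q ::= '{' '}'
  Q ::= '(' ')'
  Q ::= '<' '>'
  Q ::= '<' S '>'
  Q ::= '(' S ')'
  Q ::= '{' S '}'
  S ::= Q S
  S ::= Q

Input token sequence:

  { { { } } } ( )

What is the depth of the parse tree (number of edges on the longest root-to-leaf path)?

[S [Q { [S [Q { [S [Q { }]] }]] }] [S [Q ( )]]]

6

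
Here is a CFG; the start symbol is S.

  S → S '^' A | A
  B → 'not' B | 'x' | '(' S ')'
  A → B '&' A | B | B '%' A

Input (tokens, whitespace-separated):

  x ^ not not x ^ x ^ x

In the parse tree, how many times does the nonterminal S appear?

4

[S [S [S [S [A [B x]]] ^ [A [B not [B not [B x]]]]] ^ [A [B x]]] ^ [A [B x]]]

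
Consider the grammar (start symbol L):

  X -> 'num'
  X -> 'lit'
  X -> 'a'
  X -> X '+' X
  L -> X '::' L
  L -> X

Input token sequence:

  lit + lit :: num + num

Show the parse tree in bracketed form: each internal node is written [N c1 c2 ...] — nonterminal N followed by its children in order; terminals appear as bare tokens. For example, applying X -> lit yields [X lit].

L
X :: L
X + X :: L
lit + X :: L
lit + lit :: L
lit + lit :: X
lit + lit :: X + X
lit + lit :: num + X
lit + lit :: num + num

[L [X [X lit] + [X lit]] :: [L [X [X num] + [X num]]]]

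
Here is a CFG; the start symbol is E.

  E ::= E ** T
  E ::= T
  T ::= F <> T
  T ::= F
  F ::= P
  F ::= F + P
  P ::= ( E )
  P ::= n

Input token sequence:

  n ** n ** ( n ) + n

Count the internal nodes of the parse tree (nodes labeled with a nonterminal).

[E [E [E [T [F [P n]]]] ** [T [F [P n]]]] ** [T [F [F [P ( [E [T [F [P n]]]] )]] + [P n]]]]

18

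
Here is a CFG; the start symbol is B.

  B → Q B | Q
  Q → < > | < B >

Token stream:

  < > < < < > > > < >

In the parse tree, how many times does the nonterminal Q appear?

5

[B [Q < >] [B [Q < [B [Q < [B [Q < >]] >]] >] [B [Q < >]]]]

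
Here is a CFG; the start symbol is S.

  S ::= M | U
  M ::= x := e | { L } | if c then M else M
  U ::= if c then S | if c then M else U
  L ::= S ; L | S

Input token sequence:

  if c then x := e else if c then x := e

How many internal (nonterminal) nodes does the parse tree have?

[S [U if c then [M x := e] else [U if c then [S [M x := e]]]]]

6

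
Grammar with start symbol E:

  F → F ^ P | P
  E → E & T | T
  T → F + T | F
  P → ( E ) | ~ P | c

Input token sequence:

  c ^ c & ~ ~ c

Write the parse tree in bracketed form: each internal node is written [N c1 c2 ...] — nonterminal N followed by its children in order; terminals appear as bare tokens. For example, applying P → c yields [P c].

E
E & T
T & T
F & T
F ^ P & T
P ^ P & T
c ^ P & T
c ^ c & T
c ^ c & F
c ^ c & P
c ^ c & ~ P
c ^ c & ~ ~ P
c ^ c & ~ ~ c

[E [E [T [F [F [P c]] ^ [P c]]]] & [T [F [P ~ [P ~ [P c]]]]]]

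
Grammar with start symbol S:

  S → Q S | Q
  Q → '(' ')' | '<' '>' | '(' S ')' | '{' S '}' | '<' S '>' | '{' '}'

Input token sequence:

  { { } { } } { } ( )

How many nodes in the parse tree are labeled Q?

5

[S [Q { [S [Q { }] [S [Q { }]]] }] [S [Q { }] [S [Q ( )]]]]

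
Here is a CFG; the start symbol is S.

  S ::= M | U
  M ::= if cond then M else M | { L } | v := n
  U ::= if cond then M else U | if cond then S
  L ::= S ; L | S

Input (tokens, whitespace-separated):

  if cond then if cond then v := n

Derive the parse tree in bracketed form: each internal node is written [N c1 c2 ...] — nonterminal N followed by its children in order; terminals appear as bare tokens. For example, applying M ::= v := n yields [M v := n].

[S [U if cond then [S [U if cond then [S [M v := n]]]]]]

S
U
if cond then S
if cond then U
if cond then if cond then S
if cond then if cond then M
if cond then if cond then v := n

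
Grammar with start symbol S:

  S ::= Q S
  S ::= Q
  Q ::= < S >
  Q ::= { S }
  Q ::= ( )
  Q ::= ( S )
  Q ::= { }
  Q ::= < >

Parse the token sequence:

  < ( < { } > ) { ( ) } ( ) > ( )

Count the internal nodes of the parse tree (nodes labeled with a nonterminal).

16

[S [Q < [S [Q ( [S [Q < [S [Q { }]] >]] )] [S [Q { [S [Q ( )]] }] [S [Q ( )]]]] >] [S [Q ( )]]]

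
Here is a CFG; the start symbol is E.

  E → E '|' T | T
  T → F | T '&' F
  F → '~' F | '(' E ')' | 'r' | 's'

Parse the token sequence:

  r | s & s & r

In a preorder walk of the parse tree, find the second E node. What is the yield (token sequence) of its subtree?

[E [E [T [F r]]] | [T [T [T [F s]] & [F s]] & [F r]]]

r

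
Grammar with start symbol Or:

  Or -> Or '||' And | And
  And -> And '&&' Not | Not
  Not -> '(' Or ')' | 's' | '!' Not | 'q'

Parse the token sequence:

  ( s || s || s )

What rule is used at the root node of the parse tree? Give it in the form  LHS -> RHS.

[Or [And [Not ( [Or [Or [Or [And [Not s]]] || [And [Not s]]] || [And [Not s]]] )]]]

Or -> And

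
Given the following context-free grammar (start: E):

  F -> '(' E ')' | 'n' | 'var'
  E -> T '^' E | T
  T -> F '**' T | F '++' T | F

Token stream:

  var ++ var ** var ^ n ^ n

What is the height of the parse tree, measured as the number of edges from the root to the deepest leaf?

5

[E [T [F var] ++ [T [F var] ** [T [F var]]]] ^ [E [T [F n]] ^ [E [T [F n]]]]]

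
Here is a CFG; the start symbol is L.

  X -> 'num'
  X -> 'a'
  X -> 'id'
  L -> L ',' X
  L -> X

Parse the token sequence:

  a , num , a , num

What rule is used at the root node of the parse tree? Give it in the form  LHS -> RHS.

[L [L [L [L [X a]] , [X num]] , [X a]] , [X num]]

L -> L ',' X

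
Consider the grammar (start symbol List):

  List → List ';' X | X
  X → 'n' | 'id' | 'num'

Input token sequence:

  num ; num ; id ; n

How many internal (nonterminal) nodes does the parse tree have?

8

[List [List [List [List [X num]] ; [X num]] ; [X id]] ; [X n]]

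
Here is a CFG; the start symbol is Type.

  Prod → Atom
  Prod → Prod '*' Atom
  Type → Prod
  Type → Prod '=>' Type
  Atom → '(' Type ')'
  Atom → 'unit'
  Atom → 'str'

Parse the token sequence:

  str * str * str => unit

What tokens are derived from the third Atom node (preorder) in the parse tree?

[Type [Prod [Prod [Prod [Atom str]] * [Atom str]] * [Atom str]] => [Type [Prod [Atom unit]]]]

str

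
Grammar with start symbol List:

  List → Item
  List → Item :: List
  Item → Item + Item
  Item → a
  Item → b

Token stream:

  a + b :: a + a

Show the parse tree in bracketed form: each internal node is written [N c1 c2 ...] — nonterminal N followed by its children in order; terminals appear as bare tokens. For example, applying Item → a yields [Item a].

[List [Item [Item a] + [Item b]] :: [List [Item [Item a] + [Item a]]]]

List
Item :: List
Item + Item :: List
a + Item :: List
a + b :: List
a + b :: Item
a + b :: Item + Item
a + b :: a + Item
a + b :: a + a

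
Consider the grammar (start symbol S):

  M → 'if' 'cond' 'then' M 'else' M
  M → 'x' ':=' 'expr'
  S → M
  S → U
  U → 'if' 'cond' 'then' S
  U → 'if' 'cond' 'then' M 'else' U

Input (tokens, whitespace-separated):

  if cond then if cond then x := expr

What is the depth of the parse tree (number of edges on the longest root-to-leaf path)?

6

[S [U if cond then [S [U if cond then [S [M x := expr]]]]]]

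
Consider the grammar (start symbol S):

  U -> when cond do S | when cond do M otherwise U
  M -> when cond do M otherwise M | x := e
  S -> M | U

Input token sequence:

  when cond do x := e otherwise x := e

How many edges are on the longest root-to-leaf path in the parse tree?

[S [M when cond do [M x := e] otherwise [M x := e]]]

3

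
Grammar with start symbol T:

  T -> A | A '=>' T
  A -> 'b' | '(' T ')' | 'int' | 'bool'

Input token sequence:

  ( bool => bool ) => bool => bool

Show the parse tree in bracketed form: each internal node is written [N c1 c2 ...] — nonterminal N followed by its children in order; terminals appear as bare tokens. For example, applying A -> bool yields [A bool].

[T [A ( [T [A bool] => [T [A bool]]] )] => [T [A bool] => [T [A bool]]]]

T
A => T
( T ) => T
( A => T ) => T
( bool => T ) => T
( bool => A ) => T
( bool => bool ) => T
( bool => bool ) => A => T
( bool => bool ) => bool => T
( bool => bool ) => bool => A
( bool => bool ) => bool => bool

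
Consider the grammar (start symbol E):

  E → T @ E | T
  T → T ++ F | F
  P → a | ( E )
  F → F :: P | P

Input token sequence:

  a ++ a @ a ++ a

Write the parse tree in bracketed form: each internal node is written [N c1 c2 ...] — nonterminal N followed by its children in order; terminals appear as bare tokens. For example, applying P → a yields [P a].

[E [T [T [F [P a]]] ++ [F [P a]]] @ [E [T [T [F [P a]]] ++ [F [P a]]]]]

E
T @ E
T ++ F @ E
F ++ F @ E
P ++ F @ E
a ++ F @ E
a ++ P @ E
a ++ a @ E
a ++ a @ T
a ++ a @ T ++ F
a ++ a @ F ++ F
a ++ a @ P ++ F
a ++ a @ a ++ F
a ++ a @ a ++ P
a ++ a @ a ++ a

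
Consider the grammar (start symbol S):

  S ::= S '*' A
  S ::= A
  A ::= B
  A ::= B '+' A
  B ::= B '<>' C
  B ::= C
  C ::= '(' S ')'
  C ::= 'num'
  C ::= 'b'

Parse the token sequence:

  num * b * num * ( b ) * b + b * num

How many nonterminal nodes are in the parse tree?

31

[S [S [S [S [S [S [A [B [C num]]]] * [A [B [C b]]]] * [A [B [C num]]]] * [A [B [C ( [S [A [B [C b]]]] )]]]] * [A [B [C b]] + [A [B [C b]]]]] * [A [B [C num]]]]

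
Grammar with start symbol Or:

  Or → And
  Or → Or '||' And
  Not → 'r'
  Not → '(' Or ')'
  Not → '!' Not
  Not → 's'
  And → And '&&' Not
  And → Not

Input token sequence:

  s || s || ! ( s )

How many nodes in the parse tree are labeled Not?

5

[Or [Or [Or [And [Not s]]] || [And [Not s]]] || [And [Not ! [Not ( [Or [And [Not s]]] )]]]]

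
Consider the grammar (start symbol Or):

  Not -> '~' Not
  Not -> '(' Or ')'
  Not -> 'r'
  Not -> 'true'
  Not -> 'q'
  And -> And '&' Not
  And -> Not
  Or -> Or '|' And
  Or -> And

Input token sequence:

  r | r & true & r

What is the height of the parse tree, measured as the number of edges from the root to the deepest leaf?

5

[Or [Or [And [Not r]]] | [And [And [And [Not r]] & [Not true]] & [Not r]]]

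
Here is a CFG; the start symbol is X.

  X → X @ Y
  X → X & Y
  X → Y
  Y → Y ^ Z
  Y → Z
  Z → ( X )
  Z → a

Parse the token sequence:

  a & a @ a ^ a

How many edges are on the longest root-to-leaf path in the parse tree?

[X [X [X [Y [Z a]]] & [Y [Z a]]] @ [Y [Y [Z a]] ^ [Z a]]]

5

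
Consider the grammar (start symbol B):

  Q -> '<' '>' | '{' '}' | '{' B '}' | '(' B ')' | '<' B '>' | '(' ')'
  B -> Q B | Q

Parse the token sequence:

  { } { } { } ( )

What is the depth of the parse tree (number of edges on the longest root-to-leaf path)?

[B [Q { }] [B [Q { }] [B [Q { }] [B [Q ( )]]]]]

5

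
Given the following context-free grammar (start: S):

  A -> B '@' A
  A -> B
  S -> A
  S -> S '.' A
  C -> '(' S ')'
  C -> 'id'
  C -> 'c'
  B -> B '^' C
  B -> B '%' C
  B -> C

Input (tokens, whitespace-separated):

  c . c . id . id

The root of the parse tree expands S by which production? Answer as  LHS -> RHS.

[S [S [S [S [A [B [C c]]]] . [A [B [C c]]]] . [A [B [C id]]]] . [A [B [C id]]]]

S -> S '.' A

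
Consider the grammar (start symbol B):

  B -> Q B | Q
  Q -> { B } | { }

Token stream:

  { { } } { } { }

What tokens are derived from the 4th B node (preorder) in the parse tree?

{ }

[B [Q { [B [Q { }]] }] [B [Q { }] [B [Q { }]]]]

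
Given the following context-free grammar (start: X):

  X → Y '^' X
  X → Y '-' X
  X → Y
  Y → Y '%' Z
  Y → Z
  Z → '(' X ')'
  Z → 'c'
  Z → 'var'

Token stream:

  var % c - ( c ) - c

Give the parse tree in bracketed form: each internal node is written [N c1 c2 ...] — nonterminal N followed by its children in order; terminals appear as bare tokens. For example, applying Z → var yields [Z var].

[X [Y [Y [Z var]] % [Z c]] - [X [Y [Z ( [X [Y [Z c]]] )]] - [X [Y [Z c]]]]]

X
Y - X
Y % Z - X
Z % Z - X
var % Z - X
var % c - X
var % c - Y - X
var % c - Z - X
var % c - ( X ) - X
var % c - ( Y ) - X
var % c - ( Z ) - X
var % c - ( c ) - X
var % c - ( c ) - Y
var % c - ( c ) - Z
var % c - ( c ) - c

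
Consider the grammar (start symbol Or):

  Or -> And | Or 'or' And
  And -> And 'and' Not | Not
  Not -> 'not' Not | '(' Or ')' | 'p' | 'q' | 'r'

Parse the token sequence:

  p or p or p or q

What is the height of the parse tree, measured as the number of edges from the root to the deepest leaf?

[Or [Or [Or [Or [And [Not p]]] or [And [Not p]]] or [And [Not p]]] or [And [Not q]]]

6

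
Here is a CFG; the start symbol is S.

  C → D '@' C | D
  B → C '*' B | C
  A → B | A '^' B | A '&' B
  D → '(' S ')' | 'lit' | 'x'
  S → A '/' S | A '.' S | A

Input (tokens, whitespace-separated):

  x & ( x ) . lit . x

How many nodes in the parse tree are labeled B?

5

[S [A [A [B [C [D x]]]] & [B [C [D ( [S [A [B [C [D x]]]]] )]]]] . [S [A [B [C [D lit]]]] . [S [A [B [C [D x]]]]]]]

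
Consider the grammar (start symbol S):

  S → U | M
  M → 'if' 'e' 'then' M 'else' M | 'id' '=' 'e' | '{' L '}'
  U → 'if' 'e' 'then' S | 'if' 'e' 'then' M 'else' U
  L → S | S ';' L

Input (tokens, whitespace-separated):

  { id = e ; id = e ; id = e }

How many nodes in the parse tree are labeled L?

[S [M { [L [S [M id = e]] ; [L [S [M id = e]] ; [L [S [M id = e]]]]] }]]

3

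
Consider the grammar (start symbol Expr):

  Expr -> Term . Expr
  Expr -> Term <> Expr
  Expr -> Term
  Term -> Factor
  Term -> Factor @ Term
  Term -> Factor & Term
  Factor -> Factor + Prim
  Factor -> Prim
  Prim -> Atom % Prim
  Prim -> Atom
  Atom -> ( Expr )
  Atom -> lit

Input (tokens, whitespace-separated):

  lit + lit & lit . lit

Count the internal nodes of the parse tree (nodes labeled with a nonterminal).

[Expr [Term [Factor [Factor [Prim [Atom lit]]] + [Prim [Atom lit]]] & [Term [Factor [Prim [Atom lit]]]]] . [Expr [Term [Factor [Prim [Atom lit]]]]]]

17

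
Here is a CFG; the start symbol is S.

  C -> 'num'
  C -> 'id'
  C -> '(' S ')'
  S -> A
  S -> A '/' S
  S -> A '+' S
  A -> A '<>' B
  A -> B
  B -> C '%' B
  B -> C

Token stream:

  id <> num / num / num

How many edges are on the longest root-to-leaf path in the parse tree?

6

[S [A [A [B [C id]]] <> [B [C num]]] / [S [A [B [C num]]] / [S [A [B [C num]]]]]]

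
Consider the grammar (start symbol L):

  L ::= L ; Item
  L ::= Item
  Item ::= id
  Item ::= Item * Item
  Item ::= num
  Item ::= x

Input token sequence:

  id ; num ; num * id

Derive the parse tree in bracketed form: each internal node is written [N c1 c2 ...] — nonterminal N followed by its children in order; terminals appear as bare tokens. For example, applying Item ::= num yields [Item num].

[L [L [L [Item id]] ; [Item num]] ; [Item [Item num] * [Item id]]]

L
L ; Item
L ; Item ; Item
Item ; Item ; Item
id ; Item ; Item
id ; num ; Item
id ; num ; Item * Item
id ; num ; num * Item
id ; num ; num * id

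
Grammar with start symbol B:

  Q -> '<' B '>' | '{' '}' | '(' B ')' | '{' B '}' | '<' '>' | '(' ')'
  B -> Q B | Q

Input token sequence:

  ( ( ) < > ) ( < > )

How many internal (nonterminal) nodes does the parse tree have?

10

[B [Q ( [B [Q ( )] [B [Q < >]]] )] [B [Q ( [B [Q < >]] )]]]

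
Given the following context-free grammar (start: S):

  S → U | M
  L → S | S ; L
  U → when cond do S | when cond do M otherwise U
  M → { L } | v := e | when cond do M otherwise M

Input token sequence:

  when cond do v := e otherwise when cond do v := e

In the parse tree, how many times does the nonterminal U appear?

2

[S [U when cond do [M v := e] otherwise [U when cond do [S [M v := e]]]]]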